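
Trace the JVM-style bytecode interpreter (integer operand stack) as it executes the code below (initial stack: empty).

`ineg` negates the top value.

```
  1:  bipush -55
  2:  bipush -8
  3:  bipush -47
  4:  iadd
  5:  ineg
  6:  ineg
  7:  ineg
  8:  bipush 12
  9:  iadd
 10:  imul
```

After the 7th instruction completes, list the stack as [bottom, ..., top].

[-55, 55]

bipush -55 : -55
bipush -8  : -55 -8
bipush -47 : -55 -8 -47
iadd       : -55 -55
ineg       : -55 55
ineg       : -55 -55
ineg       : -55 55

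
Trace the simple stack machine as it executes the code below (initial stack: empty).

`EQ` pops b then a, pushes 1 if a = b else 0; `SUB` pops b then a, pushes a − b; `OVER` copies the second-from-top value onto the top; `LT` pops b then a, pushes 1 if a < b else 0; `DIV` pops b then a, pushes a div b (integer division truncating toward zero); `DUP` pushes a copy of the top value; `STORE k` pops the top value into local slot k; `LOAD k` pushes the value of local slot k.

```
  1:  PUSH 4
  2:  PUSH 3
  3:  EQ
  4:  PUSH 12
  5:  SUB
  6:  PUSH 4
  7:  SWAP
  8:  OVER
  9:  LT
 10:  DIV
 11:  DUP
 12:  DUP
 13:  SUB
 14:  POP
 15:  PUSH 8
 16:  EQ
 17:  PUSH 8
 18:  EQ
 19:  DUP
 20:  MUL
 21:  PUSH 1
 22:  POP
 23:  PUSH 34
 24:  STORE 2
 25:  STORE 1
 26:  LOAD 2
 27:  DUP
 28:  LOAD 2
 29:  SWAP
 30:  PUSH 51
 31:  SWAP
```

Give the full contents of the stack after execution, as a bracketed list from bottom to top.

[34, 34, 51, 34]

PUSH 4   4
PUSH 3   4 3
EQ       0
PUSH 12  0 12
SUB      -12
PUSH 4   -12 4
SWAP     4 -12
OVER     4 -12 4
LT       4 1
DIV      4
DUP      4 4
DUP      4 4 4
SUB      4 0
POP      4
PUSH 8   4 8
EQ       0
PUSH 8   0 8
EQ       0
DUP      0 0
MUL      0
PUSH 1   0 1
POP      0
PUSH 34  0 34
STORE 2  0
STORE 1  (empty)
LOAD 2   34
DUP      34 34
LOAD 2   34 34 34
SWAP     34 34 34
PUSH 51  34 34 34 51
SWAP     34 34 51 34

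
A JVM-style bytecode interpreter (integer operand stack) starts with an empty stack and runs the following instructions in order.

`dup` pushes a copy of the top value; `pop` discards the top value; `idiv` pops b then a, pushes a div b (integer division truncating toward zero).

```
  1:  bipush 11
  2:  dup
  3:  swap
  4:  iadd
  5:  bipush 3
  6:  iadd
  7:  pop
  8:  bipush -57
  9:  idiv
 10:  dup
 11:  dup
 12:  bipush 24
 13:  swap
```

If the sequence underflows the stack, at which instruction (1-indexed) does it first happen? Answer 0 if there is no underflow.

bipush 11   [11]
dup         [11, 11]
swap        [11, 11]
iadd        [22]
bipush 3    [22, 3]
iadd        [25]
pop         []
bipush -57  [-57]
idiv  — needs 2 operands, stack has 1 → underflow

9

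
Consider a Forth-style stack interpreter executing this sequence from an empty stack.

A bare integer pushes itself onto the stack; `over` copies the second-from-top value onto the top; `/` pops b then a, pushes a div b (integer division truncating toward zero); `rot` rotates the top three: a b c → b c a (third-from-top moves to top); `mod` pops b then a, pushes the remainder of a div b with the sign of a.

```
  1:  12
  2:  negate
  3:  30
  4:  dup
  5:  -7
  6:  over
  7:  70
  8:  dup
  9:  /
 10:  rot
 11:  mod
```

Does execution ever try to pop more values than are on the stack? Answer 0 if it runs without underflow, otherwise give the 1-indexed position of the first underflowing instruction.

12     → [12]
negate → [-12]
30     → [-12, 30]
dup    → [-12, 30, 30]
-7     → [-12, 30, 30, -7]
over   → [-12, 30, 30, -7, 30]
70     → [-12, 30, 30, -7, 30, 70]
dup    → [-12, 30, 30, -7, 30, 70, 70]
/      → [-12, 30, 30, -7, 30, 1]
rot    → [-12, 30, 30, 30, 1, -7]
mod    → [-12, 30, 30, 30, 1]

0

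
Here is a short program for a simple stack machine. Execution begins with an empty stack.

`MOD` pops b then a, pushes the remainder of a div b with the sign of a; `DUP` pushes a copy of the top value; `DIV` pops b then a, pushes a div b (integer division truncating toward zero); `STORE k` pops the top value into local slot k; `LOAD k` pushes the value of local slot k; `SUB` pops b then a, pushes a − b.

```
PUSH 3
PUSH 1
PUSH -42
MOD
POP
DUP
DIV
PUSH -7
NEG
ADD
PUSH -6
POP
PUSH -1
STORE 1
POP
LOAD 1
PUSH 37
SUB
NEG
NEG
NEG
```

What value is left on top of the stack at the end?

PUSH 3   : [3]
PUSH 1   : [3, 1]
PUSH -42 : [3, 1, -42]
MOD      : [3, 1]
POP      : [3]
DUP      : [3, 3]
DIV      : [1]
PUSH -7  : [1, -7]
NEG      : [1, 7]
ADD      : [8]
PUSH -6  : [8, -6]
POP      : [8]
PUSH -1  : [8, -1]
STORE 1  : [8]
POP      : []
LOAD 1   : [-1]
PUSH 37  : [-1, 37]
SUB      : [-38]
NEG      : [38]
NEG      : [-38]
NEG      : [38]

38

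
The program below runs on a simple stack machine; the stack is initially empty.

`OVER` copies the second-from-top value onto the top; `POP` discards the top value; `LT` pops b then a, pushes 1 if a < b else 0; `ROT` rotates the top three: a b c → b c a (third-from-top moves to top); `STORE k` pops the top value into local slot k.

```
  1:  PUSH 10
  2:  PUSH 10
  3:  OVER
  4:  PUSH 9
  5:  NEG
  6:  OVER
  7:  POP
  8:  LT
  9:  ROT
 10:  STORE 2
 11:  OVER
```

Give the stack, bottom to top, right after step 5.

PUSH 10 → 10
PUSH 10 → 10 10
OVER    → 10 10 10
PUSH 9  → 10 10 10 9
NEG     → 10 10 10 -9

[10, 10, 10, -9]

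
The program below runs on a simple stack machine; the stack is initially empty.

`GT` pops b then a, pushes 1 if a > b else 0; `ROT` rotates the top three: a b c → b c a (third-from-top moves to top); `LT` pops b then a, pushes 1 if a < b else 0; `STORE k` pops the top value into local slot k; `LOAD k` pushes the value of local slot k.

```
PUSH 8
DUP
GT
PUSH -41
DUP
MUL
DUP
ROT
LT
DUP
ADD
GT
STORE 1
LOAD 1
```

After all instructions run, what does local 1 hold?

1

PUSH 8    [8]
DUP       [8, 8]
GT        [0]
PUSH -41  [0, -41]
DUP       [0, -41, -41]
MUL       [0, 1681]
DUP       [0, 1681, 1681]
ROT       [1681, 1681, 0]
LT        [1681, 0]
DUP       [1681, 0, 0]
ADD       [1681, 0]
GT        [1]
STORE 1   []
LOAD 1    [1]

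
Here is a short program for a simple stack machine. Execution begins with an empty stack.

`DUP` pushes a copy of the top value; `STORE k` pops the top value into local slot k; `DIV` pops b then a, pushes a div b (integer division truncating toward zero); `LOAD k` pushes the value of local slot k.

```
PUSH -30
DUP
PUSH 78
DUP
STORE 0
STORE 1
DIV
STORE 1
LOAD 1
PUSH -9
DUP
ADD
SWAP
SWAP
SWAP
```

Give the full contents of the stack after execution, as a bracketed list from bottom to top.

[-18, 1]

PUSH -30  -30
DUP       -30 -30
PUSH 78   -30 -30 78
DUP       -30 -30 78 78
STORE 0   -30 -30 78
STORE 1   -30 -30
DIV       1
STORE 1   (empty)
LOAD 1    1
PUSH -9   1 -9
DUP       1 -9 -9
ADD       1 -18
SWAP      -18 1
SWAP      1 -18
SWAP      -18 1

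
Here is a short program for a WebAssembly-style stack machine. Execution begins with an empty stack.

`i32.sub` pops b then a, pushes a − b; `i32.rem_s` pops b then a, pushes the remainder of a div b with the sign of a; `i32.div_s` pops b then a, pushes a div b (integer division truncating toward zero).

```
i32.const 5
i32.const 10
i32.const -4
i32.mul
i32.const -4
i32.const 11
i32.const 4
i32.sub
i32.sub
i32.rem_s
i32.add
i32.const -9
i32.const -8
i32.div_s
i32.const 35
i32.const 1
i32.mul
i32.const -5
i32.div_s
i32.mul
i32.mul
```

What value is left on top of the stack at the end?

i32.const 5  : [5]
i32.const 10 : [5, 10]
i32.const -4 : [5, 10, -4]
i32.mul      : [5, -40]
i32.const -4 : [5, -40, -4]
i32.const 11 : [5, -40, -4, 11]
i32.const 4  : [5, -40, -4, 11, 4]
i32.sub      : [5, -40, -4, 7]
i32.sub      : [5, -40, -11]
i32.rem_s    : [5, -7]
i32.add      : [-2]
i32.const -9 : [-2, -9]
i32.const -8 : [-2, -9, -8]
i32.div_s    : [-2, 1]
i32.const 35 : [-2, 1, 35]
i32.const 1  : [-2, 1, 35, 1]
i32.mul      : [-2, 1, 35]
i32.const -5 : [-2, 1, 35, -5]
i32.div_s    : [-2, 1, -7]
i32.mul      : [-2, -7]
i32.mul      : [14]

14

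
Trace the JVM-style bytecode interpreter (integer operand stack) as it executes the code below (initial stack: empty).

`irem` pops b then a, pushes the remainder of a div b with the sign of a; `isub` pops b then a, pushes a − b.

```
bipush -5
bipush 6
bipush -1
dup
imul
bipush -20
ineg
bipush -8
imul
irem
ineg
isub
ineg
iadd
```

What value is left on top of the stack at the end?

bipush -5  → -5
bipush 6   → -5 6
bipush -1  → -5 6 -1
dup        → -5 6 -1 -1
imul       → -5 6 1
bipush -20 → -5 6 1 -20
ineg       → -5 6 1 20
bipush -8  → -5 6 1 20 -8
imul       → -5 6 1 -160
irem       → -5 6 1
ineg       → -5 6 -1
isub       → -5 7
ineg       → -5 -7
iadd       → -12

-12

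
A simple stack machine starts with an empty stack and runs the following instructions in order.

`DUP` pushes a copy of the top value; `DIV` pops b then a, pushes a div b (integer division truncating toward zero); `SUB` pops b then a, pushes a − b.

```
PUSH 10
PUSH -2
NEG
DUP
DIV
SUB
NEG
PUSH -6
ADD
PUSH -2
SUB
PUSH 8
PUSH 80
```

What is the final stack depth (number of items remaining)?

PUSH 10 -> [10]
PUSH -2 -> [10, -2]
NEG     -> [10, 2]
DUP     -> [10, 2, 2]
DIV     -> [10, 1]
SUB     -> [9]
NEG     -> [-9]
PUSH -6 -> [-9, -6]
ADD     -> [-15]
PUSH -2 -> [-15, -2]
SUB     -> [-13]
PUSH 8  -> [-13, 8]
PUSH 80 -> [-13, 8, 80]

3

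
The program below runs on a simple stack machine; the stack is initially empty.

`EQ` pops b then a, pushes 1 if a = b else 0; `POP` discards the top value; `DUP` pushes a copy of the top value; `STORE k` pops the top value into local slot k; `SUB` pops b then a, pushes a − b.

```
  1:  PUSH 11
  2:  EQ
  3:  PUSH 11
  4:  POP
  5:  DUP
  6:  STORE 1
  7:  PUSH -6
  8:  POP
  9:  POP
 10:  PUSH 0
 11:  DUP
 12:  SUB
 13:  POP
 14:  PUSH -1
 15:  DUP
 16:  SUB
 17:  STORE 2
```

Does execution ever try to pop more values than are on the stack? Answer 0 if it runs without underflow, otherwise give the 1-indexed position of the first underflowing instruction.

2

PUSH 11  11
EQ  — needs 2 operands, stack has 1 → underflow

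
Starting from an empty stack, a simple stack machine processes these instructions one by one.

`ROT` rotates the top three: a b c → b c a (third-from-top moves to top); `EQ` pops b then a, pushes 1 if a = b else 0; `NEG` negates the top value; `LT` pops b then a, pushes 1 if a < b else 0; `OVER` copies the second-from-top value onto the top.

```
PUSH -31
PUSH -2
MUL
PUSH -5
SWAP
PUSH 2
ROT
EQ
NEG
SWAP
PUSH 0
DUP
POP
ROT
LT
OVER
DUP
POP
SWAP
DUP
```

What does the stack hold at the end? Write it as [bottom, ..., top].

PUSH -31 : [-31]
PUSH -2  : [-31, -2]
MUL      : [62]
PUSH -5  : [62, -5]
SWAP     : [-5, 62]
PUSH 2   : [-5, 62, 2]
ROT      : [62, 2, -5]
EQ       : [62, 0]
NEG      : [62, 0]
SWAP     : [0, 62]
PUSH 0   : [0, 62, 0]
DUP      : [0, 62, 0, 0]
POP      : [0, 62, 0]
ROT      : [62, 0, 0]
LT       : [62, 0]
OVER     : [62, 0, 62]
DUP      : [62, 0, 62, 62]
POP      : [62, 0, 62]
SWAP     : [62, 62, 0]
DUP      : [62, 62, 0, 0]

[62, 62, 0, 0]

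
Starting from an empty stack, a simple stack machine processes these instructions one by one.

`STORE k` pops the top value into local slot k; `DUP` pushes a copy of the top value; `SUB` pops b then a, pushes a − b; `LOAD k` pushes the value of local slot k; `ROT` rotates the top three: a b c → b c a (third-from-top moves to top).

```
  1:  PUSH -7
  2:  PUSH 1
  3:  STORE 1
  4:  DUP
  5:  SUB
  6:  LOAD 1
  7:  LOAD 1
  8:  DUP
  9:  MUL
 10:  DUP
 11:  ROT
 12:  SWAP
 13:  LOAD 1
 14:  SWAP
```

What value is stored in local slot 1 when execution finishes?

1

PUSH -7 → [-7]
PUSH 1  → [-7, 1]
STORE 1 → [-7]
DUP     → [-7, -7]
SUB     → [0]
LOAD 1  → [0, 1]
LOAD 1  → [0, 1, 1]
DUP     → [0, 1, 1, 1]
MUL     → [0, 1, 1]
DUP     → [0, 1, 1, 1]
ROT     → [0, 1, 1, 1]
SWAP    → [0, 1, 1, 1]
LOAD 1  → [0, 1, 1, 1, 1]
SWAP    → [0, 1, 1, 1, 1]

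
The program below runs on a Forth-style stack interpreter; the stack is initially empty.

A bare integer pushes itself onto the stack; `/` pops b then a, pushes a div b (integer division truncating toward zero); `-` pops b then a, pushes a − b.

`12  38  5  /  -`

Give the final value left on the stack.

12 : [12]
38 : [12, 38]
5  : [12, 38, 5]
/  : [12, 7]
-  : [5]

5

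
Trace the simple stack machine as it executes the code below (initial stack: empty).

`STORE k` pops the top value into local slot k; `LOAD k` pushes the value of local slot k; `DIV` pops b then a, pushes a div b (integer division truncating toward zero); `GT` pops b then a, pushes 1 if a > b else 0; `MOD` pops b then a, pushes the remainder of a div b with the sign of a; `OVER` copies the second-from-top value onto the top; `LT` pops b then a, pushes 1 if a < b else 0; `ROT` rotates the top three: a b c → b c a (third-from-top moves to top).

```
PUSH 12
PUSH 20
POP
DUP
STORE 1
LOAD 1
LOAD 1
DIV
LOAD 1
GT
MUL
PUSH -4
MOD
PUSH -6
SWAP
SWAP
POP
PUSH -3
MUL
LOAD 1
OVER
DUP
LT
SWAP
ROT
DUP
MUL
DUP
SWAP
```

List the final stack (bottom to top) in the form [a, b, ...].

PUSH 12  12
PUSH 20  12 20
POP      12
DUP      12 12
STORE 1  12
LOAD 1   12 12
LOAD 1   12 12 12
DIV      12 1
LOAD 1   12 1 12
GT       12 0
MUL      0
PUSH -4  0 -4
MOD      0
PUSH -6  0 -6
SWAP     -6 0
SWAP     0 -6
POP      0
PUSH -3  0 -3
MUL      0
LOAD 1   0 12
OVER     0 12 0
DUP      0 12 0 0
LT       0 12 0
SWAP     0 0 12
ROT      0 12 0
DUP      0 12 0 0
MUL      0 12 0
DUP      0 12 0 0
SWAP     0 12 0 0

[0, 12, 0, 0]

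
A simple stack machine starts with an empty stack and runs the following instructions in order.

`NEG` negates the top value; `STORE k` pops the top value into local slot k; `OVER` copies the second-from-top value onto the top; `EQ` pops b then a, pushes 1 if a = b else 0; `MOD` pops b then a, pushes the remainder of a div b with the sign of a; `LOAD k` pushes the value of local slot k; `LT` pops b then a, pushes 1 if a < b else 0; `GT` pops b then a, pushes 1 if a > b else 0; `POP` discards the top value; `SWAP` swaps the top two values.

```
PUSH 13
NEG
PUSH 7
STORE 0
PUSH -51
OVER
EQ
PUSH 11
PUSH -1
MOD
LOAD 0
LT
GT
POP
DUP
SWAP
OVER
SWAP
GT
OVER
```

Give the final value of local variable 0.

7

PUSH 13  : 13
NEG      : -13
PUSH 7   : -13 7
STORE 0  : -13
PUSH -51 : -13 -51
OVER     : -13 -51 -13
EQ       : -13 0
PUSH 11  : -13 0 11
PUSH -1  : -13 0 11 -1
MOD      : -13 0 0
LOAD 0   : -13 0 0 7
LT       : -13 0 1
GT       : -13 0
POP      : -13
DUP      : -13 -13
SWAP     : -13 -13
OVER     : -13 -13 -13
SWAP     : -13 -13 -13
GT       : -13 0
OVER     : -13 0 -13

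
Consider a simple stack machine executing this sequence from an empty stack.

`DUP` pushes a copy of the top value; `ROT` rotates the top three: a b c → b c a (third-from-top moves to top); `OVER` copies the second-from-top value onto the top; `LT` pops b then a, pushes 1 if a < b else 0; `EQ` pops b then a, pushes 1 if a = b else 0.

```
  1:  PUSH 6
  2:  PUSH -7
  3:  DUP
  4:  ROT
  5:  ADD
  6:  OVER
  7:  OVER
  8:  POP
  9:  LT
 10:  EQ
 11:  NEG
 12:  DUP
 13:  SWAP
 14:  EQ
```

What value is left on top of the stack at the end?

PUSH 6  → [6]
PUSH -7 → [6, -7]
DUP     → [6, -7, -7]
ROT     → [-7, -7, 6]
ADD     → [-7, -1]
OVER    → [-7, -1, -7]
OVER    → [-7, -1, -7, -1]
POP     → [-7, -1, -7]
LT      → [-7, 0]
EQ      → [0]
NEG     → [0]
DUP     → [0, 0]
SWAP    → [0, 0]
EQ      → [1]

1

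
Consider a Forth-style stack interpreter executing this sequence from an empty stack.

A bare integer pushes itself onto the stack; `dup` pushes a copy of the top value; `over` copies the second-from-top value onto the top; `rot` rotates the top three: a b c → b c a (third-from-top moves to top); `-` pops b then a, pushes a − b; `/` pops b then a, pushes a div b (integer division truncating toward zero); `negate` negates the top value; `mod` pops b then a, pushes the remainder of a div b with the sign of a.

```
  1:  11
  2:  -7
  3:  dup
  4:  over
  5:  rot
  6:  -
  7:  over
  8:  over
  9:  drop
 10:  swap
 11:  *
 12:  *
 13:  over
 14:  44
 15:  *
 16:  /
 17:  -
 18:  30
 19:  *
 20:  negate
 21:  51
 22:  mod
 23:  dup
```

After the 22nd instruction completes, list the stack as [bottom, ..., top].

11      [11]
-7      [11, -7]
dup     [11, -7, -7]
over    [11, -7, -7, -7]
rot     [11, -7, -7, -7]
-       [11, -7, 0]
over    [11, -7, 0, -7]
over    [11, -7, 0, -7, 0]
drop    [11, -7, 0, -7]
swap    [11, -7, -7, 0]
*       [11, -7, 0]
*       [11, 0]
over    [11, 0, 11]
44      [11, 0, 11, 44]
*       [11, 0, 484]
/       [11, 0]
-       [11]
30      [11, 30]
*       [330]
negate  [-330]
51      [-330, 51]
mod     [-24]

[-24]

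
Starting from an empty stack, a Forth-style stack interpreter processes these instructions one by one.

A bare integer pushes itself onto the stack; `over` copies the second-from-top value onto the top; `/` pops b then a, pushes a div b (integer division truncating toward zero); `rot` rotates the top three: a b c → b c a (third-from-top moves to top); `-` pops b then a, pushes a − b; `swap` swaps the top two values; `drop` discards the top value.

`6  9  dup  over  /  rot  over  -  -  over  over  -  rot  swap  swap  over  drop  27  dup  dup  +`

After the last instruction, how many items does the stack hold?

5

6     [6]
9     [6, 9]
dup   [6, 9, 9]
over  [6, 9, 9, 9]
/     [6, 9, 1]
rot   [9, 1, 6]
over  [9, 1, 6, 1]
-     [9, 1, 5]
-     [9, -4]
over  [9, -4, 9]
over  [9, -4, 9, -4]
-     [9, -4, 13]
rot   [-4, 13, 9]
swap  [-4, 9, 13]
swap  [-4, 13, 9]
over  [-4, 13, 9, 13]
drop  [-4, 13, 9]
27    [-4, 13, 9, 27]
dup   [-4, 13, 9, 27, 27]
dup   [-4, 13, 9, 27, 27, 27]
+     [-4, 13, 9, 27, 54]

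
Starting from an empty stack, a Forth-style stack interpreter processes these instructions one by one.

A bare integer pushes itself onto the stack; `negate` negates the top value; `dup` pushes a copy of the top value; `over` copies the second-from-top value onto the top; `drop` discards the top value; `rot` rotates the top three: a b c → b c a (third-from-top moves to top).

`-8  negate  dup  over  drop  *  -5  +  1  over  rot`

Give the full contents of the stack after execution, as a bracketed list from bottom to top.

[1, 59, 59]

-8      -8
negate  8
dup     8 8
over    8 8 8
drop    8 8
*       64
-5      64 -5
+       59
1       59 1
over    59 1 59
rot     1 59 59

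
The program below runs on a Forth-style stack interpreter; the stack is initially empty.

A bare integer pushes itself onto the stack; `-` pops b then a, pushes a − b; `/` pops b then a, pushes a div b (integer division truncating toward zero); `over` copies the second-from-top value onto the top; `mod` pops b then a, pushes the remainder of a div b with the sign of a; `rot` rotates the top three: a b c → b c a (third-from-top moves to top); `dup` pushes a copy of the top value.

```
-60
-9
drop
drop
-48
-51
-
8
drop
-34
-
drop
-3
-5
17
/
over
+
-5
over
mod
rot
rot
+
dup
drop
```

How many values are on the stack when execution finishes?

2

-60  → [-60]
-9   → [-60, -9]
drop → [-60]
drop → []
-48  → [-48]
-51  → [-48, -51]
-    → [3]
8    → [3, 8]
drop → [3]
-34  → [3, -34]
-    → [37]
drop → []
-3   → [-3]
-5   → [-3, -5]
17   → [-3, -5, 17]
/    → [-3, 0]
over → [-3, 0, -3]
+    → [-3, -3]
-5   → [-3, -3, -5]
over → [-3, -3, -5, -3]
mod  → [-3, -3, -2]
rot  → [-3, -2, -3]
rot  → [-2, -3, -3]
+    → [-2, -6]
dup  → [-2, -6, -6]
drop → [-2, -6]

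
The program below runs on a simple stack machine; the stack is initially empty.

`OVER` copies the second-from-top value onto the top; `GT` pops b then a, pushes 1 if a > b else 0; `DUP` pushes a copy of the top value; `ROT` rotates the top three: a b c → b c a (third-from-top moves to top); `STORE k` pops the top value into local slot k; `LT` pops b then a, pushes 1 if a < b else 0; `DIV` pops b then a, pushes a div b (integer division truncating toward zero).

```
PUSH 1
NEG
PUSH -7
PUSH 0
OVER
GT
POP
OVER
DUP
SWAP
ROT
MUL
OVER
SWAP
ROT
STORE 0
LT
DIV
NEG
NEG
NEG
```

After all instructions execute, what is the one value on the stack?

1

PUSH 1  -> [1]
NEG     -> [-1]
PUSH -7 -> [-1, -7]
PUSH 0  -> [-1, -7, 0]
OVER    -> [-1, -7, 0, -7]
GT      -> [-1, -7, 1]
POP     -> [-1, -7]
OVER    -> [-1, -7, -1]
DUP     -> [-1, -7, -1, -1]
SWAP    -> [-1, -7, -1, -1]
ROT     -> [-1, -1, -1, -7]
MUL     -> [-1, -1, 7]
OVER    -> [-1, -1, 7, -1]
SWAP    -> [-1, -1, -1, 7]
ROT     -> [-1, -1, 7, -1]
STORE 0 -> [-1, -1, 7]
LT      -> [-1, 1]
DIV     -> [-1]
NEG     -> [1]
NEG     -> [-1]
NEG     -> [1]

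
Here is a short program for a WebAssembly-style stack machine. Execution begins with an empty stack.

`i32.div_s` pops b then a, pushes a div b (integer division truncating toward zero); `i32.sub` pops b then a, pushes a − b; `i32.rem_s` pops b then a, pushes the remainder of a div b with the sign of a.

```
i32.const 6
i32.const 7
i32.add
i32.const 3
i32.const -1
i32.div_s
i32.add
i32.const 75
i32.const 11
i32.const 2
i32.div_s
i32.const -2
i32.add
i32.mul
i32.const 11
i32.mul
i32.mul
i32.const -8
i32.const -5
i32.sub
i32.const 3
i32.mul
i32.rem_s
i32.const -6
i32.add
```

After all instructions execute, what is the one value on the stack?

i32.const 6  : [6]
i32.const 7  : [6, 7]
i32.add      : [13]
i32.const 3  : [13, 3]
i32.const -1 : [13, 3, -1]
i32.div_s    : [13, -3]
i32.add      : [10]
i32.const 75 : [10, 75]
i32.const 11 : [10, 75, 11]
i32.const 2  : [10, 75, 11, 2]
i32.div_s    : [10, 75, 5]
i32.const -2 : [10, 75, 5, -2]
i32.add      : [10, 75, 3]
i32.mul      : [10, 225]
i32.const 11 : [10, 225, 11]
i32.mul      : [10, 2475]
i32.mul      : [24750]
i32.const -8 : [24750, -8]
i32.const -5 : [24750, -8, -5]
i32.sub      : [24750, -3]
i32.const 3  : [24750, -3, 3]
i32.mul      : [24750, -9]
i32.rem_s    : [0]
i32.const -6 : [0, -6]
i32.add      : [-6]

-6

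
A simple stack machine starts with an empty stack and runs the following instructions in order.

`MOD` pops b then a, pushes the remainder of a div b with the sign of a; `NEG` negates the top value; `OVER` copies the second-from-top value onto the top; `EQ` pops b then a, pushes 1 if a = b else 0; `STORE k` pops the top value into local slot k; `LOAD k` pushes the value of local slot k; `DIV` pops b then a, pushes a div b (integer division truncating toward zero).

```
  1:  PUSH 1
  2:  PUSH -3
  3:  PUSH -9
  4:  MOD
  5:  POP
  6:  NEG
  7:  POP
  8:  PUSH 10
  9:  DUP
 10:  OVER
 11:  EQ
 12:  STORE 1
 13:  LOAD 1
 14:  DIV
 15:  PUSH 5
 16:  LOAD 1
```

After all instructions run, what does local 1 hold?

1

PUSH 1  → [1]
PUSH -3 → [1, -3]
PUSH -9 → [1, -3, -9]
MOD     → [1, -3]
POP     → [1]
NEG     → [-1]
POP     → []
PUSH 10 → [10]
DUP     → [10, 10]
OVER    → [10, 10, 10]
EQ      → [10, 1]
STORE 1 → [10]
LOAD 1  → [10, 1]
DIV     → [10]
PUSH 5  → [10, 5]
LOAD 1  → [10, 5, 1]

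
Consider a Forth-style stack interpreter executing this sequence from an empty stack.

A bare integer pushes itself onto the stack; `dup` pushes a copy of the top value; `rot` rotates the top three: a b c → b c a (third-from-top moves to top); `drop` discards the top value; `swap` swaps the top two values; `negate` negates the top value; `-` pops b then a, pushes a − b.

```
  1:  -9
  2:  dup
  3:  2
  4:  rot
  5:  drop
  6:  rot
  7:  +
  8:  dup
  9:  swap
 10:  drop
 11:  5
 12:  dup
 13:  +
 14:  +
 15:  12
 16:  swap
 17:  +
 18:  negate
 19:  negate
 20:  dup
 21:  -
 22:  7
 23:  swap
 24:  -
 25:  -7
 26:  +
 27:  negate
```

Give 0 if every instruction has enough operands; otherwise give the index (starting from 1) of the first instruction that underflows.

6

-9   -> [-9]
dup  -> [-9, -9]
2    -> [-9, -9, 2]
rot  -> [-9, 2, -9]
drop -> [-9, 2]
rot  — needs 3 operands, stack has 2 → underflow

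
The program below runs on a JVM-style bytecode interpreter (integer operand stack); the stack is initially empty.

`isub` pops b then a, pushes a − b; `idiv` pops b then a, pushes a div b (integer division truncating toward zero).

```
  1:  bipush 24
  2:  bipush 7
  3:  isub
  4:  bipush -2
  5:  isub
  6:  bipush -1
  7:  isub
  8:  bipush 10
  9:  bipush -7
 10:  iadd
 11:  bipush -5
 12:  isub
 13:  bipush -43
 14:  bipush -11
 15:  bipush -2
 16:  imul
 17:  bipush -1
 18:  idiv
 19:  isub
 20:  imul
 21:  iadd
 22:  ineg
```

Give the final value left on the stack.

bipush 24  : 24
bipush 7   : 24 7
isub       : 17
bipush -2  : 17 -2
isub       : 19
bipush -1  : 19 -1
isub       : 20
bipush 10  : 20 10
bipush -7  : 20 10 -7
iadd       : 20 3
bipush -5  : 20 3 -5
isub       : 20 8
bipush -43 : 20 8 -43
bipush -11 : 20 8 -43 -11
bipush -2  : 20 8 -43 -11 -2
imul       : 20 8 -43 22
bipush -1  : 20 8 -43 22 -1
idiv       : 20 8 -43 -22
isub       : 20 8 -21
imul       : 20 -168
iadd       : -148
ineg       : 148

148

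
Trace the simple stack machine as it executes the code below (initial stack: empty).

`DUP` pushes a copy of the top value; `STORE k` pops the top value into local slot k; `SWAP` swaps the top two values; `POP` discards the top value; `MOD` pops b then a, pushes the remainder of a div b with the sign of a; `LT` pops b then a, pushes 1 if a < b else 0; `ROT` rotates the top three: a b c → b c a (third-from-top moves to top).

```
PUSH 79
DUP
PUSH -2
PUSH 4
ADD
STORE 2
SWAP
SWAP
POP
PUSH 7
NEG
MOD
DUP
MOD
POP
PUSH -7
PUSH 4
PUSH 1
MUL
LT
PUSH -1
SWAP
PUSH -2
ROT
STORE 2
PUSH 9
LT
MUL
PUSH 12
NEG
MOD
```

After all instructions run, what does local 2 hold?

-1

PUSH 79  [79]
DUP      [79, 79]
PUSH -2  [79, 79, -2]
PUSH 4   [79, 79, -2, 4]
ADD      [79, 79, 2]
STORE 2  [79, 79]
SWAP     [79, 79]
SWAP     [79, 79]
POP      [79]
PUSH 7   [79, 7]
NEG      [79, -7]
MOD      [2]
DUP      [2, 2]
MOD      [0]
POP      []
PUSH -7  [-7]
PUSH 4   [-7, 4]
PUSH 1   [-7, 4, 1]
MUL      [-7, 4]
LT       [1]
PUSH -1  [1, -1]
SWAP     [-1, 1]
PUSH -2  [-1, 1, -2]
ROT      [1, -2, -1]
STORE 2  [1, -2]
PUSH 9   [1, -2, 9]
LT       [1, 1]
MUL      [1]
PUSH 12  [1, 12]
NEG      [1, -12]
MOD      [1]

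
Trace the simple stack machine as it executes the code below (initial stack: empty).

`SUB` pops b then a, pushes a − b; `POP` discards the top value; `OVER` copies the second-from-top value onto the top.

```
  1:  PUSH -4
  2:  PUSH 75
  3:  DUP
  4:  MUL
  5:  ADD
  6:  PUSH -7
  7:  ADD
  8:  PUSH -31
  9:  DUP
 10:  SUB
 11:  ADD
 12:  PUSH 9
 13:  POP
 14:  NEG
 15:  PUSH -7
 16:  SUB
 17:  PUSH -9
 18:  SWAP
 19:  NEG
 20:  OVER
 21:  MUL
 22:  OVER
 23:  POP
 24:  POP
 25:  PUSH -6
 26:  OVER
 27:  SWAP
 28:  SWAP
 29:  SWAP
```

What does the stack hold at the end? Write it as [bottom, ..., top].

[-9, -9, -6]

PUSH -4   -4
PUSH 75   -4 75
DUP       -4 75 75
MUL       -4 5625
ADD       5621
PUSH -7   5621 -7
ADD       5614
PUSH -31  5614 -31
DUP       5614 -31 -31
SUB       5614 0
ADD       5614
PUSH 9    5614 9
POP       5614
NEG       -5614
PUSH -7   -5614 -7
SUB       -5607
PUSH -9   -5607 -9
SWAP      -9 -5607
NEG       -9 5607
OVER      -9 5607 -9
MUL       -9 -50463
OVER      -9 -50463 -9
POP       -9 -50463
POP       -9
PUSH -6   -9 -6
OVER      -9 -6 -9
SWAP      -9 -9 -6
SWAP      -9 -6 -9
SWAP      -9 -9 -6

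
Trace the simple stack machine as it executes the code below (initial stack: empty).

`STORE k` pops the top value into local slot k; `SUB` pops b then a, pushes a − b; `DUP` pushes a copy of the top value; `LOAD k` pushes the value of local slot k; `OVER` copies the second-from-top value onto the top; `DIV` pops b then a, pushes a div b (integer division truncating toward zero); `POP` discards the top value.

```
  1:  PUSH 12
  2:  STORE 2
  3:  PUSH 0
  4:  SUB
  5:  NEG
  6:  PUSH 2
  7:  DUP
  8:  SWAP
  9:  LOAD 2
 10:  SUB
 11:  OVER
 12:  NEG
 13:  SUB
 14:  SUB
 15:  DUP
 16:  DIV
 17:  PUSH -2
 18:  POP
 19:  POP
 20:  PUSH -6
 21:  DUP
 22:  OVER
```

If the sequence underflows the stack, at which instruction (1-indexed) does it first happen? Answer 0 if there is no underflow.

PUSH 12 -> 12
STORE 2 -> (empty)
PUSH 0  -> 0
SUB  — needs 2 operands, stack has 1 → underflow

4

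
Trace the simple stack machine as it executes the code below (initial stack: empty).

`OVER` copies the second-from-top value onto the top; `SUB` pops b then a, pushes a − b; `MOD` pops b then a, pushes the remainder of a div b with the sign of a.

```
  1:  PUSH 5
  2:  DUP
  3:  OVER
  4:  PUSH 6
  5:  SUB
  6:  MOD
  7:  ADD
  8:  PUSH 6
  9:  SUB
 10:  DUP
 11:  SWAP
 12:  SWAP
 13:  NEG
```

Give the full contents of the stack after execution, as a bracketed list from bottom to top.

[-1, 1]

PUSH 5  [5]
DUP     [5, 5]
OVER    [5, 5, 5]
PUSH 6  [5, 5, 5, 6]
SUB     [5, 5, -1]
MOD     [5, 0]
ADD     [5]
PUSH 6  [5, 6]
SUB     [-1]
DUP     [-1, -1]
SWAP    [-1, -1]
SWAP    [-1, -1]
NEG     [-1, 1]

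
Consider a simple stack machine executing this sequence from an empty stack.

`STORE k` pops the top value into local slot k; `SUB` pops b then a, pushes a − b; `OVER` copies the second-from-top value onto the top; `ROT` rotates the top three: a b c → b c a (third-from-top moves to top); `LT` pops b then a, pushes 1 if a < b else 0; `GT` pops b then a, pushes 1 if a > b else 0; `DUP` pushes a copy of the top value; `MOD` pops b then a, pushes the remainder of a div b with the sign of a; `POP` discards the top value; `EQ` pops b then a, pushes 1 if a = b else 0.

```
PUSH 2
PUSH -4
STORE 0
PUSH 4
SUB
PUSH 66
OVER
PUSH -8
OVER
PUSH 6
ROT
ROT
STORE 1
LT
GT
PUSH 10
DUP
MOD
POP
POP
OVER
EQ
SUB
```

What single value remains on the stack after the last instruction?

PUSH 2  : 2
PUSH -4 : 2 -4
STORE 0 : 2
PUSH 4  : 2 4
SUB     : -2
PUSH 66 : -2 66
OVER    : -2 66 -2
PUSH -8 : -2 66 -2 -8
OVER    : -2 66 -2 -8 -2
PUSH 6  : -2 66 -2 -8 -2 6
ROT     : -2 66 -2 -2 6 -8
ROT     : -2 66 -2 6 -8 -2
STORE 1 : -2 66 -2 6 -8
LT      : -2 66 -2 0
GT      : -2 66 0
PUSH 10 : -2 66 0 10
DUP     : -2 66 0 10 10
MOD     : -2 66 0 0
POP     : -2 66 0
POP     : -2 66
OVER    : -2 66 -2
EQ      : -2 0
SUB     : -2

-2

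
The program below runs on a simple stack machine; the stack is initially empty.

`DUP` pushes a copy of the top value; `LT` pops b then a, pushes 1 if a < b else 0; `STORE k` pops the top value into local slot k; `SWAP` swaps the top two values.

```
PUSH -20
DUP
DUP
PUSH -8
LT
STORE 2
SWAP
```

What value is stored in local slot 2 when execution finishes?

PUSH -20 -> -20
DUP      -> -20 -20
DUP      -> -20 -20 -20
PUSH -8  -> -20 -20 -20 -8
LT       -> -20 -20 1
STORE 2  -> -20 -20
SWAP     -> -20 -20

1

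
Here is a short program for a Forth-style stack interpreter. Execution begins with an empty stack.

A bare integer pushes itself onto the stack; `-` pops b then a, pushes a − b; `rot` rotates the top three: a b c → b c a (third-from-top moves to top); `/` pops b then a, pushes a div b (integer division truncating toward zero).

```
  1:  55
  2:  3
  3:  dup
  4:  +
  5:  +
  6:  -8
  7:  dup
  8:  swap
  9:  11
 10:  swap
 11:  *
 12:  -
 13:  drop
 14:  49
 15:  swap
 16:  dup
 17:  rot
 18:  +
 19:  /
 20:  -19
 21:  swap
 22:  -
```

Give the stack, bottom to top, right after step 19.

55   -> [55]
3    -> [55, 3]
dup  -> [55, 3, 3]
+    -> [55, 6]
+    -> [61]
-8   -> [61, -8]
dup  -> [61, -8, -8]
swap -> [61, -8, -8]
11   -> [61, -8, -8, 11]
swap -> [61, -8, 11, -8]
*    -> [61, -8, -88]
-    -> [61, 80]
drop -> [61]
49   -> [61, 49]
swap -> [49, 61]
dup  -> [49, 61, 61]
rot  -> [61, 61, 49]
+    -> [61, 110]
/    -> [0]

[0]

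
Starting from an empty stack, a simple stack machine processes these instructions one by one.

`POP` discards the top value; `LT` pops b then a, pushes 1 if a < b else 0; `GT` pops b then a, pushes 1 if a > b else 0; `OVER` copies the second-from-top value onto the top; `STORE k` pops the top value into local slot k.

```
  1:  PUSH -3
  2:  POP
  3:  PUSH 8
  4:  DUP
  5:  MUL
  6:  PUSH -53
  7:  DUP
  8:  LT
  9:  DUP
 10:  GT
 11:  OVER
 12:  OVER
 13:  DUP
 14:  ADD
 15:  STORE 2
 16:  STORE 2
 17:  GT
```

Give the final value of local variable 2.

64

PUSH -3  : -3
POP      : (empty)
PUSH 8   : 8
DUP      : 8 8
MUL      : 64
PUSH -53 : 64 -53
DUP      : 64 -53 -53
LT       : 64 0
DUP      : 64 0 0
GT       : 64 0
OVER     : 64 0 64
OVER     : 64 0 64 0
DUP      : 64 0 64 0 0
ADD      : 64 0 64 0
STORE 2  : 64 0 64
STORE 2  : 64 0
GT       : 1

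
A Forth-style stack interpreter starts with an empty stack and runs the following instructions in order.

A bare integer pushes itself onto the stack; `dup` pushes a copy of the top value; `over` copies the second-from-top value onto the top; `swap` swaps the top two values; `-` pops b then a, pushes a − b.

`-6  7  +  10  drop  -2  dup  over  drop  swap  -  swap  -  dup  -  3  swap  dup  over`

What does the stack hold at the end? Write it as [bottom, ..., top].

-6   -> [-6]
7    -> [-6, 7]
+    -> [1]
10   -> [1, 10]
drop -> [1]
-2   -> [1, -2]
dup  -> [1, -2, -2]
over -> [1, -2, -2, -2]
drop -> [1, -2, -2]
swap -> [1, -2, -2]
-    -> [1, 0]
swap -> [0, 1]
-    -> [-1]
dup  -> [-1, -1]
-    -> [0]
3    -> [0, 3]
swap -> [3, 0]
dup  -> [3, 0, 0]
over -> [3, 0, 0, 0]

[3, 0, 0, 0]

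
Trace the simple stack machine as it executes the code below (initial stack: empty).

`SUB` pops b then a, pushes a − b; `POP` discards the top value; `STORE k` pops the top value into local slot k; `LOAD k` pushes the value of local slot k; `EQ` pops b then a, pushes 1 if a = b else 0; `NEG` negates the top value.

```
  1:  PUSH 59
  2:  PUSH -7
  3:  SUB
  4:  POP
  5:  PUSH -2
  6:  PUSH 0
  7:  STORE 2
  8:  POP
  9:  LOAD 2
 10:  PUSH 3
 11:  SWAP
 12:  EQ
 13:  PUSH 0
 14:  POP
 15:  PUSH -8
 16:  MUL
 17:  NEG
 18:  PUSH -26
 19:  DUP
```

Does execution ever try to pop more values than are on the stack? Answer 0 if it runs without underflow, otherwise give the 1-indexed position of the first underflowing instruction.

PUSH 59   [59]
PUSH -7   [59, -7]
SUB       [66]
POP       []
PUSH -2   [-2]
PUSH 0    [-2, 0]
STORE 2   [-2]
POP       []
LOAD 2    [0]
PUSH 3    [0, 3]
SWAP      [3, 0]
EQ        [0]
PUSH 0    [0, 0]
POP       [0]
PUSH -8   [0, -8]
MUL       [0]
NEG       [0]
PUSH -26  [0, -26]
DUP       [0, -26, -26]

0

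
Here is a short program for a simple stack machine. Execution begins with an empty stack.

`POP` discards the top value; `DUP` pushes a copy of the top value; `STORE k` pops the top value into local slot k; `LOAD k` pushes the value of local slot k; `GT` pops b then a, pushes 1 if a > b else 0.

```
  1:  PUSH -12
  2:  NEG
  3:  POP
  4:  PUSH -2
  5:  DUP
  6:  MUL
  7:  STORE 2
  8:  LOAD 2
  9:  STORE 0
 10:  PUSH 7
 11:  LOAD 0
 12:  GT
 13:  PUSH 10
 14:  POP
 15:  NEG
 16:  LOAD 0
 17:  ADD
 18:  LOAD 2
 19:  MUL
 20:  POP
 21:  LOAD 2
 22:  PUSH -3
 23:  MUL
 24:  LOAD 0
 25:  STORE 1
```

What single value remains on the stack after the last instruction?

PUSH -12 → [-12]
NEG      → [12]
POP      → []
PUSH -2  → [-2]
DUP      → [-2, -2]
MUL      → [4]
STORE 2  → []
LOAD 2   → [4]
STORE 0  → []
PUSH 7   → [7]
LOAD 0   → [7, 4]
GT       → [1]
PUSH 10  → [1, 10]
POP      → [1]
NEG      → [-1]
LOAD 0   → [-1, 4]
ADD      → [3]
LOAD 2   → [3, 4]
MUL      → [12]
POP      → []
LOAD 2   → [4]
PUSH -3  → [4, -3]
MUL      → [-12]
LOAD 0   → [-12, 4]
STORE 1  → [-12]

-12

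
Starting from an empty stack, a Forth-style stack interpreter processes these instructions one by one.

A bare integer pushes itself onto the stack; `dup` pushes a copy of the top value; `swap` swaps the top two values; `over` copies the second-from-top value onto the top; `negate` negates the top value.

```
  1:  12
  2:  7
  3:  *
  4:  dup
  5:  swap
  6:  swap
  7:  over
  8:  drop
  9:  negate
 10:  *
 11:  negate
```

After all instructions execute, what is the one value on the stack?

12      12
7       12 7
*       84
dup     84 84
swap    84 84
swap    84 84
over    84 84 84
drop    84 84
negate  84 -84
*       -7056
negate  7056

7056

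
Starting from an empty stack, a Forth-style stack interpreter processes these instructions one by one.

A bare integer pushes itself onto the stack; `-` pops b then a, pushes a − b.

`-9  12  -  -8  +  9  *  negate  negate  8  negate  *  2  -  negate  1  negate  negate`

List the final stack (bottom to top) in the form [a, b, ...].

[-2086, 1]

-9     -> [-9]
12     -> [-9, 12]
-      -> [-21]
-8     -> [-21, -8]
+      -> [-29]
9      -> [-29, 9]
*      -> [-261]
negate -> [261]
negate -> [-261]
8      -> [-261, 8]
negate -> [-261, -8]
*      -> [2088]
2      -> [2088, 2]
-      -> [2086]
negate -> [-2086]
1      -> [-2086, 1]
negate -> [-2086, -1]
negate -> [-2086, 1]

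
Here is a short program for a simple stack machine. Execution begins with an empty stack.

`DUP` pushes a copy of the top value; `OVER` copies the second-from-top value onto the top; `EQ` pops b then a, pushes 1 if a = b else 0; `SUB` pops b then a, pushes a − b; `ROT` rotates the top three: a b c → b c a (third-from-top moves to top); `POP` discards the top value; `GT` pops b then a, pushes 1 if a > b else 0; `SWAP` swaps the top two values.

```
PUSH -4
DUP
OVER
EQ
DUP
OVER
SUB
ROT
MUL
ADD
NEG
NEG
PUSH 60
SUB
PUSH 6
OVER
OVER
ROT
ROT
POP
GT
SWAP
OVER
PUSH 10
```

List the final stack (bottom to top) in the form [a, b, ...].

[0, -59, 0, 10]

PUSH -4  [-4]
DUP      [-4, -4]
OVER     [-4, -4, -4]
EQ       [-4, 1]
DUP      [-4, 1, 1]
OVER     [-4, 1, 1, 1]
SUB      [-4, 1, 0]
ROT      [1, 0, -4]
MUL      [1, 0]
ADD      [1]
NEG      [-1]
NEG      [1]
PUSH 60  [1, 60]
SUB      [-59]
PUSH 6   [-59, 6]
OVER     [-59, 6, -59]
OVER     [-59, 6, -59, 6]
ROT      [-59, -59, 6, 6]
ROT      [-59, 6, 6, -59]
POP      [-59, 6, 6]
GT       [-59, 0]
SWAP     [0, -59]
OVER     [0, -59, 0]
PUSH 10  [0, -59, 0, 10]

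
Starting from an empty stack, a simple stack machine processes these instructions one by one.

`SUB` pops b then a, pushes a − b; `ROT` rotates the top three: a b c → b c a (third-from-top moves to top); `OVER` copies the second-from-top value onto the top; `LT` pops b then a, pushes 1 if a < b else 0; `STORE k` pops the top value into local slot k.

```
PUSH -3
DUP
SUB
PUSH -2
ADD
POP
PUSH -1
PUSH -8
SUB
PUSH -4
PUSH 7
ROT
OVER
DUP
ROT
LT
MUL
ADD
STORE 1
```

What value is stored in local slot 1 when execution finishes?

PUSH -3 : [-3]
DUP     : [-3, -3]
SUB     : [0]
PUSH -2 : [0, -2]
ADD     : [-2]
POP     : []
PUSH -1 : [-1]
PUSH -8 : [-1, -8]
SUB     : [7]
PUSH -4 : [7, -4]
PUSH 7  : [7, -4, 7]
ROT     : [-4, 7, 7]
OVER    : [-4, 7, 7, 7]
DUP     : [-4, 7, 7, 7, 7]
ROT     : [-4, 7, 7, 7, 7]
LT      : [-4, 7, 7, 0]
MUL     : [-4, 7, 0]
ADD     : [-4, 7]
STORE 1 : [-4]

7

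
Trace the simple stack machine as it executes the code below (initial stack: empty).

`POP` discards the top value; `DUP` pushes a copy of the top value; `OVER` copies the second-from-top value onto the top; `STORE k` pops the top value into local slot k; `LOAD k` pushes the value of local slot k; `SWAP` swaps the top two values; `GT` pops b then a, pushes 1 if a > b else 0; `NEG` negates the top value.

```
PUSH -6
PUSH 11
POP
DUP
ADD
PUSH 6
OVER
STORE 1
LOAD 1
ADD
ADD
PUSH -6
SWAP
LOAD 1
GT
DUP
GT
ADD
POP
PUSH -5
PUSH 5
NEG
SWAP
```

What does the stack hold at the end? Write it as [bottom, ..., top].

PUSH -6 → -6
PUSH 11 → -6 11
POP     → -6
DUP     → -6 -6
ADD     → -12
PUSH 6  → -12 6
OVER    → -12 6 -12
STORE 1 → -12 6
LOAD 1  → -12 6 -12
ADD     → -12 -6
ADD     → -18
PUSH -6 → -18 -6
SWAP    → -6 -18
LOAD 1  → -6 -18 -12
GT      → -6 0
DUP     → -6 0 0
GT      → -6 0
ADD     → -6
POP     → (empty)
PUSH -5 → -5
PUSH 5  → -5 5
NEG     → -5 -5
SWAP    → -5 -5

[-5, -5]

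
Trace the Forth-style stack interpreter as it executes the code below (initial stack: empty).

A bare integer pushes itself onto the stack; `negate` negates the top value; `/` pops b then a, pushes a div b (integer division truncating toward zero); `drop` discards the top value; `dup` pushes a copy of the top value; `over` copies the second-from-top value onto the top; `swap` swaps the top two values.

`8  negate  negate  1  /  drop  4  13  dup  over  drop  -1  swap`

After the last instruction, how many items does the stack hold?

8      → [8]
negate → [-8]
negate → [8]
1      → [8, 1]
/      → [8]
drop   → []
4      → [4]
13     → [4, 13]
dup    → [4, 13, 13]
over   → [4, 13, 13, 13]
drop   → [4, 13, 13]
-1     → [4, 13, 13, -1]
swap   → [4, 13, -1, 13]

4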